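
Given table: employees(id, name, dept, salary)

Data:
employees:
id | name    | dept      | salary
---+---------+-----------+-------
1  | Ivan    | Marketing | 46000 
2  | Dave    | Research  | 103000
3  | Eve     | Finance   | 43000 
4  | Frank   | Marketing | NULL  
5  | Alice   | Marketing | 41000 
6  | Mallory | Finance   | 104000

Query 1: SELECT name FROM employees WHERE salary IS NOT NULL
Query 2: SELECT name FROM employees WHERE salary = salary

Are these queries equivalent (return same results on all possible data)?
Yes, equivalent

Both queries return: [('Alice',), ('Dave',), ('Eve',), ('Ivan',), ('Mallory',)]

Reason: IS NOT NULL vs self-equality (both exclude NULLs)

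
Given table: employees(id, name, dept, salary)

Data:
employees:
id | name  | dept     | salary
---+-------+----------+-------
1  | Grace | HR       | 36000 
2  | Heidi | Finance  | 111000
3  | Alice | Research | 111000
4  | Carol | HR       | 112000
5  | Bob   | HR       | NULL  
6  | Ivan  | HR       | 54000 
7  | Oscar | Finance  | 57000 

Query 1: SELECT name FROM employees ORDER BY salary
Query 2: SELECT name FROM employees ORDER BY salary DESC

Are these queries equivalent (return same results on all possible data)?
No, not equivalent

Query 1 returns: [('Bob',), ('Grace',), ('Ivan',), ('Oscar',), ('Heidi',), ('Alice',), ('Carol',)]
Query 2 returns: [('Carol',), ('Heidi',), ('Alice',), ('Oscar',), ('Ivan',), ('Grace',), ('Bob',)]

Reason: ASC vs DESC gives opposite ordering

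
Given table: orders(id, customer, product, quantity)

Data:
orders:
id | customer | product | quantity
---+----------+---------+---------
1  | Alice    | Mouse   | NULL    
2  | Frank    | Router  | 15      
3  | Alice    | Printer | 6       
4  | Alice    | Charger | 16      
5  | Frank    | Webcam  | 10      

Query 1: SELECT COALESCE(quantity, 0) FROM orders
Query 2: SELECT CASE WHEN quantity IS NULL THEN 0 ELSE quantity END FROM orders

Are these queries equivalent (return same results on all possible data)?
Yes, equivalent

Both queries return: [(0,), (6,), (10,), (15,), (16,)]

Reason: COALESCE vs CASE for NULL handling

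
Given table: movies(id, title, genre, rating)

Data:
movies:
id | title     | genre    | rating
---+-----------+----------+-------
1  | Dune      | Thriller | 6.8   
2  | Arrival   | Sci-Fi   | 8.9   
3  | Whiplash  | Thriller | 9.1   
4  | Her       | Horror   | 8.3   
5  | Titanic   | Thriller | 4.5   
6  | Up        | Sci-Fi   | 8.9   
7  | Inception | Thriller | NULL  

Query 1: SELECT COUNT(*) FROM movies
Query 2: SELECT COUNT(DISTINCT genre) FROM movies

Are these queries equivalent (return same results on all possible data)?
No, not equivalent

Query 1 returns: [(7,)]
Query 2 returns: [(3,)]

Reason: COUNT(*) counts rows, COUNT(DISTINCT genre) counts unique genres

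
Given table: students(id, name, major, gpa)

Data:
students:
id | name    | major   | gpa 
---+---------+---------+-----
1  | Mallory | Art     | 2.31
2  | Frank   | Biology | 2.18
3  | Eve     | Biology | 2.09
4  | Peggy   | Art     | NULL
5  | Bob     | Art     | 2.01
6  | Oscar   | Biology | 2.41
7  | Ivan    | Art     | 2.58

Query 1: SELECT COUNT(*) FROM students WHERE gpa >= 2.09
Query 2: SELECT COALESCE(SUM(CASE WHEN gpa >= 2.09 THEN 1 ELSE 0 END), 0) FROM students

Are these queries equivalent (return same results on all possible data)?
Yes, equivalent

Both queries return: [(5,)]

Reason: COUNT with WHERE vs conditional SUM (COALESCE handles empty-table NULL)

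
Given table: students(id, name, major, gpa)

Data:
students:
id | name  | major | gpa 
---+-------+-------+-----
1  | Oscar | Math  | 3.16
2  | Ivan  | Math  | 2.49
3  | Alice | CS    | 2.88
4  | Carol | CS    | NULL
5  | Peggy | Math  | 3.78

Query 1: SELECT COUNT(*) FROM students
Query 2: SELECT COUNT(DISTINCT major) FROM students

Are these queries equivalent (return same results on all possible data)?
No, not equivalent

Query 1 returns: [(5,)]
Query 2 returns: [(2,)]

Reason: COUNT(*) counts rows, COUNT(DISTINCT major) counts unique majors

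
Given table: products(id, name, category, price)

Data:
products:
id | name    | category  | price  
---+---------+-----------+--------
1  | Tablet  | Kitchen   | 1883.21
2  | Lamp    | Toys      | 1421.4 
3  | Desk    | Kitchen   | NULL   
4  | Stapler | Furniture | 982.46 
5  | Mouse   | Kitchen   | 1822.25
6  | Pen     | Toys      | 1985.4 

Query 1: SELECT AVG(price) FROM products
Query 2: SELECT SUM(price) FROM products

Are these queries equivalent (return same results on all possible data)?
No, not equivalent

Query 1 returns: [(1618.944,)]
Query 2 returns: [(8094.72,)]

Reason: AVG vs SUM give different aggregate values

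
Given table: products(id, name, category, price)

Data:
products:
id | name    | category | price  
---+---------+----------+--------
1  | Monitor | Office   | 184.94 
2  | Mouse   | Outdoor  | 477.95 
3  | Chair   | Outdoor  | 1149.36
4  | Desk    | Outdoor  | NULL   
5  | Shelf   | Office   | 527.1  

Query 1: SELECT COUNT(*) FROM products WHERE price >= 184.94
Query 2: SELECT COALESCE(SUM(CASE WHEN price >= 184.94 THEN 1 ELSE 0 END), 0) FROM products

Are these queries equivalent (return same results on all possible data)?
Yes, equivalent

Both queries return: [(4,)]

Reason: COUNT with WHERE vs conditional SUM (COALESCE handles empty-table NULL)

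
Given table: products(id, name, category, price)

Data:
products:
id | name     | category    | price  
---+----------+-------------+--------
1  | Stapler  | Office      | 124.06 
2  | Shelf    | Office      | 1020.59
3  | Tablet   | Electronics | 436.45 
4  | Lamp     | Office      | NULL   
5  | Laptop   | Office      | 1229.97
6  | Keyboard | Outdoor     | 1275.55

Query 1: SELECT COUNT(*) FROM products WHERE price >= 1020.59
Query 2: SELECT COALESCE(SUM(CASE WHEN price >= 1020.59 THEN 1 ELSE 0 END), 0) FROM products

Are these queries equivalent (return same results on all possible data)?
Yes, equivalent

Both queries return: [(3,)]

Reason: COUNT with WHERE vs conditional SUM (COALESCE handles empty-table NULL)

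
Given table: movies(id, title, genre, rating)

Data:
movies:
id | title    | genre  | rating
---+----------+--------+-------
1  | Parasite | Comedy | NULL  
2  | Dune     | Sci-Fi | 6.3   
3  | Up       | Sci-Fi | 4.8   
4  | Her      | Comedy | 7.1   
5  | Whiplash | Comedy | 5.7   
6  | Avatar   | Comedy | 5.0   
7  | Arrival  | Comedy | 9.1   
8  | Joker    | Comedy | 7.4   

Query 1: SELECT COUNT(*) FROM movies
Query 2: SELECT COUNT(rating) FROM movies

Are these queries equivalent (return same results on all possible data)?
No, not equivalent

Query 1 returns: [(8,)]
Query 2 returns: [(7,)]

Reason: COUNT(*) includes NULLs, COUNT(column) excludes them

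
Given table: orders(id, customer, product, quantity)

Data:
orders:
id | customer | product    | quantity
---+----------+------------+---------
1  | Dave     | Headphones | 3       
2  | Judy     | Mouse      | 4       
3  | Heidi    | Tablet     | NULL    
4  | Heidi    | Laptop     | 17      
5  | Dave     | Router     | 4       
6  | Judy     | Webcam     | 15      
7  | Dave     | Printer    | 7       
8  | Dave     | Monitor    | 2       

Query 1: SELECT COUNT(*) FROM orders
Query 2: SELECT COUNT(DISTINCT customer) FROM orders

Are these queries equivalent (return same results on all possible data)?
No, not equivalent

Query 1 returns: [(8,)]
Query 2 returns: [(3,)]

Reason: COUNT(*) counts rows, COUNT(DISTINCT customer) counts unique customers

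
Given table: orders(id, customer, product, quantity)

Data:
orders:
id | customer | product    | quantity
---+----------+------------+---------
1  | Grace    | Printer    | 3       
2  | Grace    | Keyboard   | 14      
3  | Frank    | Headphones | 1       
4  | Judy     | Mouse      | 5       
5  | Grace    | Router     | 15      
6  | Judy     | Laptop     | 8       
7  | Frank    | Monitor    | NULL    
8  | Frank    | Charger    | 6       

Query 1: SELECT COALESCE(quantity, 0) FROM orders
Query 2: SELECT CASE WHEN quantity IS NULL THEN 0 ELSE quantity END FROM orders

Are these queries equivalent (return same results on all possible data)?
Yes, equivalent

Both queries return: [(0,), (1,), (3,), (5,), (6,), (8,), (14,), (15,)]

Reason: COALESCE vs CASE for NULL handling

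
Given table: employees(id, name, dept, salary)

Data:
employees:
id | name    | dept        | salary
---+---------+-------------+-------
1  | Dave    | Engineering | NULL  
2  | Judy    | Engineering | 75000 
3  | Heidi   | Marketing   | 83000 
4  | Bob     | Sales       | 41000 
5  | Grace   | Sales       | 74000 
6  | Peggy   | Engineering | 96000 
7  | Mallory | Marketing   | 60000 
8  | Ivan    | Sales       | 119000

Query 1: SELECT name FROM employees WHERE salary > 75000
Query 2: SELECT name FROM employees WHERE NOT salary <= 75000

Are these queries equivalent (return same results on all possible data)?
Yes, equivalent

Both queries return: [('Heidi',), ('Ivan',), ('Peggy',)]

Reason: Both filter salary > 75000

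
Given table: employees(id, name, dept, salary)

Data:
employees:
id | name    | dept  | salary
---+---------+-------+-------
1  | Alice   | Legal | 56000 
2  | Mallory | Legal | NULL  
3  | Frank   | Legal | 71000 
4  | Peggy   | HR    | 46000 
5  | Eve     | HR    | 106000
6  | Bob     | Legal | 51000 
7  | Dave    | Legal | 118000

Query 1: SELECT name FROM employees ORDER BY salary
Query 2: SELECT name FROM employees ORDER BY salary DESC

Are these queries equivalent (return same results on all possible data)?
No, not equivalent

Query 1 returns: [('Mallory',), ('Peggy',), ('Bob',), ('Alice',), ('Frank',), ('Eve',), ('Dave',)]
Query 2 returns: [('Dave',), ('Eve',), ('Frank',), ('Alice',), ('Bob',), ('Peggy',), ('Mallory',)]

Reason: ASC vs DESC gives opposite ordering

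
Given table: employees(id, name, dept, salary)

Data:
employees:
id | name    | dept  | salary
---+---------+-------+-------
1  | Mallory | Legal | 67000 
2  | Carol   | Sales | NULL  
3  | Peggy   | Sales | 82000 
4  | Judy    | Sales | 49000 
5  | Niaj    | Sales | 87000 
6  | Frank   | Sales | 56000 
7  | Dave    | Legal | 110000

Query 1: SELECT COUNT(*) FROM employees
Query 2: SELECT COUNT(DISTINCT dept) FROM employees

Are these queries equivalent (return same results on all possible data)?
No, not equivalent

Query 1 returns: [(7,)]
Query 2 returns: [(2,)]

Reason: COUNT(*) counts rows, COUNT(DISTINCT dept) counts unique depts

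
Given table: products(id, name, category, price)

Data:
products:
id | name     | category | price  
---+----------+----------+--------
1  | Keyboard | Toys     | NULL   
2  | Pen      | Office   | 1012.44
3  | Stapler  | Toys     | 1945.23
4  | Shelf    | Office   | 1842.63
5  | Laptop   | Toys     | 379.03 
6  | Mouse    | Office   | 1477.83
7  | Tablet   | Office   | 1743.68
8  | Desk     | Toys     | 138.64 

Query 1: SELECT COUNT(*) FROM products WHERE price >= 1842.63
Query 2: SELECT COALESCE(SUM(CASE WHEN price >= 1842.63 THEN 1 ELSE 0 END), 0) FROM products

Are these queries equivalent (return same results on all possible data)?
Yes, equivalent

Both queries return: [(2,)]

Reason: COUNT with WHERE vs conditional SUM (COALESCE handles empty-table NULL)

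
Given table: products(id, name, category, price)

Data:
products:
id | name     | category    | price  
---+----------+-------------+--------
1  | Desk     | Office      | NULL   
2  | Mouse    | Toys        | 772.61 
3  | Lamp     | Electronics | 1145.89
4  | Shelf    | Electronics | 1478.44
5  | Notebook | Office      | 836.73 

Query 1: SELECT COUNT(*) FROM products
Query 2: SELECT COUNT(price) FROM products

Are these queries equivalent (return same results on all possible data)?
No, not equivalent

Query 1 returns: [(5,)]
Query 2 returns: [(4,)]

Reason: COUNT(*) includes NULLs, COUNT(column) excludes them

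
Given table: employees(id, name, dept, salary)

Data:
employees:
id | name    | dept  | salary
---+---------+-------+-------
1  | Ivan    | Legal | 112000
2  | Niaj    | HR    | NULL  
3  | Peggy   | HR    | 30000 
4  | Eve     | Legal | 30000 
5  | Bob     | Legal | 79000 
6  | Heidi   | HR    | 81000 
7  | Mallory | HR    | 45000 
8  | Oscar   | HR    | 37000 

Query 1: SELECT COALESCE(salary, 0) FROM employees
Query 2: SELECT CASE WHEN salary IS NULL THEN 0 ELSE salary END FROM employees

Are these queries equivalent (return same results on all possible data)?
Yes, equivalent

Both queries return: [(0,), (30000,), (30000,), (37000,), (45000,), (79000,), (81000,), (112000,)]

Reason: COALESCE vs CASE for NULL handling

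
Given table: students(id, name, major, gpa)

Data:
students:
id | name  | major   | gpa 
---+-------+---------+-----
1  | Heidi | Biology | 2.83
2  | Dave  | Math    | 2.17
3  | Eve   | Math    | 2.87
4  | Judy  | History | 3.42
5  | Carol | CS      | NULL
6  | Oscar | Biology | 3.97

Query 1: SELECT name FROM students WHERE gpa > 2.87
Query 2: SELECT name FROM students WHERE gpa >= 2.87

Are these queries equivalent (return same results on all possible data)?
No, not equivalent

Query 1 returns: [('Judy',), ('Oscar',)]
Query 2 returns: [('Eve',), ('Judy',), ('Oscar',)]

Reason: > vs >= gives different results when gpa = 2.87 exists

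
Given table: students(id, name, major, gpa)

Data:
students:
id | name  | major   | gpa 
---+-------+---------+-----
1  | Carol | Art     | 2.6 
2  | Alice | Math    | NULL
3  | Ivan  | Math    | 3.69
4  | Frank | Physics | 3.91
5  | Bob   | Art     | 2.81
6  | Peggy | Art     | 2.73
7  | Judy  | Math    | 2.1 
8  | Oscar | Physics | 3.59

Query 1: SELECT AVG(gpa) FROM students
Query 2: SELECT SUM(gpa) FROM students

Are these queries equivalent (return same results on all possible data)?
No, not equivalent

Query 1 returns: [(3.0614285714285714,)]
Query 2 returns: [(21.43,)]

Reason: AVG vs SUM give different aggregate values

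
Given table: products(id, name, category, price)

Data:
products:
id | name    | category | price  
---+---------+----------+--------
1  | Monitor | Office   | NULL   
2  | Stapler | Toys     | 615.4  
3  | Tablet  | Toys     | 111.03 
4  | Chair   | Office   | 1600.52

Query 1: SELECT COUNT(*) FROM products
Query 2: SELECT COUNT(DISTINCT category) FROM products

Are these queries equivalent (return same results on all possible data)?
No, not equivalent

Query 1 returns: [(4,)]
Query 2 returns: [(2,)]

Reason: COUNT(*) counts rows, COUNT(DISTINCT category) counts unique categorys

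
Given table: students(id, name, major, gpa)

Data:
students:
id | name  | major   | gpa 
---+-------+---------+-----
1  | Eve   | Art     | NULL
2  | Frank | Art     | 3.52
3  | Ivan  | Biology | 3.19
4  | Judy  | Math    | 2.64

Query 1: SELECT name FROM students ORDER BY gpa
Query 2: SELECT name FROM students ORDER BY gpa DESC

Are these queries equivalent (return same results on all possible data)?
No, not equivalent

Query 1 returns: [('Eve',), ('Judy',), ('Ivan',), ('Frank',)]
Query 2 returns: [('Frank',), ('Ivan',), ('Judy',), ('Eve',)]

Reason: ASC vs DESC gives opposite ordering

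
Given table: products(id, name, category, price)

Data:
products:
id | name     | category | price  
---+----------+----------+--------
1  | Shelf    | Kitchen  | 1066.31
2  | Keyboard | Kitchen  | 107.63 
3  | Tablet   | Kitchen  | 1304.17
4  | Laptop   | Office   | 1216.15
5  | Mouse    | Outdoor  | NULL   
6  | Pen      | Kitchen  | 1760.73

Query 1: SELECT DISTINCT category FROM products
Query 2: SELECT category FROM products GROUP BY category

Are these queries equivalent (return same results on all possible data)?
Yes, equivalent

Both queries return: [('Kitchen',), ('Office',), ('Outdoor',)]

Reason: Both get unique categorys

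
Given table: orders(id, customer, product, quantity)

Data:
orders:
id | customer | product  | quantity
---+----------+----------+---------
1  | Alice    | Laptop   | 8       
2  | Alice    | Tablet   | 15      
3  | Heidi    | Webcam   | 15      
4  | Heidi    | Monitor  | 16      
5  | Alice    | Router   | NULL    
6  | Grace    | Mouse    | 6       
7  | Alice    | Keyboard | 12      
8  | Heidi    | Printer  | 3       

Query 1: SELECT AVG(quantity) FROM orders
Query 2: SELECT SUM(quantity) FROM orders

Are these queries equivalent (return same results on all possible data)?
No, not equivalent

Query 1 returns: [(10.714285714285714,)]
Query 2 returns: [(75,)]

Reason: AVG vs SUM give different aggregate values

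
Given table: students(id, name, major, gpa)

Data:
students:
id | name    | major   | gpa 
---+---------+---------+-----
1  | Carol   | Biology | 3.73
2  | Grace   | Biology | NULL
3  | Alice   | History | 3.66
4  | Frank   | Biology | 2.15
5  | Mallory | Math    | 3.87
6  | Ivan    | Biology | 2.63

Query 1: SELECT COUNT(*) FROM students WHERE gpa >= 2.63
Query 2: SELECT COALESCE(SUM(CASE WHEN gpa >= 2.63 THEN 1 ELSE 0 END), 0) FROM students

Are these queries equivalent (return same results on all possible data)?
Yes, equivalent

Both queries return: [(4,)]

Reason: COUNT with WHERE vs conditional SUM (COALESCE handles empty-table NULL)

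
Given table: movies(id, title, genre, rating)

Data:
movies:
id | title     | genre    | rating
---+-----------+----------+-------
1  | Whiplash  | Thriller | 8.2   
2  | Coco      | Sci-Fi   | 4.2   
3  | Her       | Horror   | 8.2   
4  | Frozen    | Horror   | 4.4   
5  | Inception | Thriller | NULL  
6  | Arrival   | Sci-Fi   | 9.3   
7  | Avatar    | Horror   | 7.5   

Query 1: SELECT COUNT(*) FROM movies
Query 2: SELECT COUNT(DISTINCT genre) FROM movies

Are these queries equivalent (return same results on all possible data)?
No, not equivalent

Query 1 returns: [(7,)]
Query 2 returns: [(3,)]

Reason: COUNT(*) counts rows, COUNT(DISTINCT genre) counts unique genres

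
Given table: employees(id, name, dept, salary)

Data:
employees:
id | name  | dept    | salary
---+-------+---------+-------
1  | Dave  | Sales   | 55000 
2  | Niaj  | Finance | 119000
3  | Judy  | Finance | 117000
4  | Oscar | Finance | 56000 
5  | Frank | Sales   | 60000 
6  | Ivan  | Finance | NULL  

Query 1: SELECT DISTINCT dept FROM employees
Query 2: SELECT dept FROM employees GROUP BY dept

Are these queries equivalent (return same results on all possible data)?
Yes, equivalent

Both queries return: [('Finance',), ('Sales',)]

Reason: Both get unique depts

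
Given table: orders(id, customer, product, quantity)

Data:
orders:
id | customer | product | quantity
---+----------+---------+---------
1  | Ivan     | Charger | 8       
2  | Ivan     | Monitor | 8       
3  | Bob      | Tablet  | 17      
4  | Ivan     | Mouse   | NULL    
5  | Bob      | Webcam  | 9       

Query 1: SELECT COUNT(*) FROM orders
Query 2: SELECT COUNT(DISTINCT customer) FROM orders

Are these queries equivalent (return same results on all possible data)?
No, not equivalent

Query 1 returns: [(5,)]
Query 2 returns: [(2,)]

Reason: COUNT(*) counts rows, COUNT(DISTINCT customer) counts unique customers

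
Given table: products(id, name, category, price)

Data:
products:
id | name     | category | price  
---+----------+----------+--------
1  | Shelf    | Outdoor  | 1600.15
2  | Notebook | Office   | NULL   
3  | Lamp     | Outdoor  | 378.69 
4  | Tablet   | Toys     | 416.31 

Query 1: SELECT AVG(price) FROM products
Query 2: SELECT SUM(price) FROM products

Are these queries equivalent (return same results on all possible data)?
No, not equivalent

Query 1 returns: [(798.3833333333333,)]
Query 2 returns: [(2395.15,)]

Reason: AVG vs SUM give different aggregate values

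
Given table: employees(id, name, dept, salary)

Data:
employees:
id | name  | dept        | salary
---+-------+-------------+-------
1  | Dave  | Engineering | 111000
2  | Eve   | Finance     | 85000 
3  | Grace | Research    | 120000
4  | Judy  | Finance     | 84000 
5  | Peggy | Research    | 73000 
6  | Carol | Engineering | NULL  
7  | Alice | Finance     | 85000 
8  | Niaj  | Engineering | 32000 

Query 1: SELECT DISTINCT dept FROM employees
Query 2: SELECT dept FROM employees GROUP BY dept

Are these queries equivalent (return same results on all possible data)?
Yes, equivalent

Both queries return: [('Engineering',), ('Finance',), ('Research',)]

Reason: Both get unique depts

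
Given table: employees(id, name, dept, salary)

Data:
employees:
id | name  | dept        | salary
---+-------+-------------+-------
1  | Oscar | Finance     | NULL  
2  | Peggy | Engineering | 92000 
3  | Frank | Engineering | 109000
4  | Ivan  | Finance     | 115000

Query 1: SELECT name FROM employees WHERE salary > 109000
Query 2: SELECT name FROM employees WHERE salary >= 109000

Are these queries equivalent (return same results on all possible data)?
No, not equivalent

Query 1 returns: [('Ivan',)]
Query 2 returns: [('Frank',), ('Ivan',)]

Reason: > vs >= gives different results when salary = 109000 exists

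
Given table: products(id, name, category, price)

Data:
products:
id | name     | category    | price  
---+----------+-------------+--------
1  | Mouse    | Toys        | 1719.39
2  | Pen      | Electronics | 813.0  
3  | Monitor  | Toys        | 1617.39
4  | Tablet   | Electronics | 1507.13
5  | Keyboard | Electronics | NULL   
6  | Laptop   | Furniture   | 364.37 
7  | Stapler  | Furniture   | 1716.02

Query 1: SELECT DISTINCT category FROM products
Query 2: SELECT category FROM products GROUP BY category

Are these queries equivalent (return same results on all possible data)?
Yes, equivalent

Both queries return: [('Electronics',), ('Furniture',), ('Toys',)]

Reason: Both get unique categorys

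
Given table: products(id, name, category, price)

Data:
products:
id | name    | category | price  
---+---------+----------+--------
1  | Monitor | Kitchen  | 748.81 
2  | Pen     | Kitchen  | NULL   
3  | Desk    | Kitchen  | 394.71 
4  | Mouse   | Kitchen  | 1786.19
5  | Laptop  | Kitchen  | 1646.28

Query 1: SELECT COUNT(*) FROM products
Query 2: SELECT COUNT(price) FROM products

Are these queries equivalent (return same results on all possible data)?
No, not equivalent

Query 1 returns: [(5,)]
Query 2 returns: [(4,)]

Reason: COUNT(*) includes NULLs, COUNT(column) excludes them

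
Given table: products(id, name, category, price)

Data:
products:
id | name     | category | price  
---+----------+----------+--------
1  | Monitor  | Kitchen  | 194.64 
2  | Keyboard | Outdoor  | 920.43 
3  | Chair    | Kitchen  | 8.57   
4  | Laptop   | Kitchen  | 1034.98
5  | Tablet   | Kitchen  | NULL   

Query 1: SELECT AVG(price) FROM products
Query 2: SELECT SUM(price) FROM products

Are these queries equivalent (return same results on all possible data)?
No, not equivalent

Query 1 returns: [(539.655,)]
Query 2 returns: [(2158.62,)]

Reason: AVG vs SUM give different aggregate values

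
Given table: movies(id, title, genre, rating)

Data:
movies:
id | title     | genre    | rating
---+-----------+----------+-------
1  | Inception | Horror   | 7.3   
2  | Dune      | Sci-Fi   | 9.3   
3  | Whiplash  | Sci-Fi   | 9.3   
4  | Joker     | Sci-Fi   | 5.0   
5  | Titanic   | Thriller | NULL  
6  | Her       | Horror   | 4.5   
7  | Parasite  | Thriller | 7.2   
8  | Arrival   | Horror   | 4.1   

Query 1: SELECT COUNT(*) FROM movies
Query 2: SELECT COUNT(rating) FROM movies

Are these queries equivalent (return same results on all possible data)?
No, not equivalent

Query 1 returns: [(8,)]
Query 2 returns: [(7,)]

Reason: COUNT(*) includes NULLs, COUNT(column) excludes them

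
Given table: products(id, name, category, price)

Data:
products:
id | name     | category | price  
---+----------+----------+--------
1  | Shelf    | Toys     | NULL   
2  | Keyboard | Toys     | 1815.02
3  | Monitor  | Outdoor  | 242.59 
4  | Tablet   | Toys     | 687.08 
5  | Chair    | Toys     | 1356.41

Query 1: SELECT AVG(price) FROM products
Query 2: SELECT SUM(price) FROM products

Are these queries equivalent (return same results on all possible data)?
No, not equivalent

Query 1 returns: [(1025.275,)]
Query 2 returns: [(4101.1,)]

Reason: AVG vs SUM give different aggregate values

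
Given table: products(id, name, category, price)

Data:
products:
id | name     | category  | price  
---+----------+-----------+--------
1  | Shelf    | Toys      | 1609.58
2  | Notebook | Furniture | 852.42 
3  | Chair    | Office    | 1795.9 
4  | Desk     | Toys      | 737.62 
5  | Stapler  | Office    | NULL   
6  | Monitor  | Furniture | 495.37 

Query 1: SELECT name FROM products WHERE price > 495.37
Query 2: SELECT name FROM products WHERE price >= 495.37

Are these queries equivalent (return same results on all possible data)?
No, not equivalent

Query 1 returns: [('Shelf',), ('Notebook',), ('Chair',), ('Desk',)]
Query 2 returns: [('Shelf',), ('Notebook',), ('Chair',), ('Desk',), ('Monitor',)]

Reason: > vs >= gives different results when price = 495.37 exists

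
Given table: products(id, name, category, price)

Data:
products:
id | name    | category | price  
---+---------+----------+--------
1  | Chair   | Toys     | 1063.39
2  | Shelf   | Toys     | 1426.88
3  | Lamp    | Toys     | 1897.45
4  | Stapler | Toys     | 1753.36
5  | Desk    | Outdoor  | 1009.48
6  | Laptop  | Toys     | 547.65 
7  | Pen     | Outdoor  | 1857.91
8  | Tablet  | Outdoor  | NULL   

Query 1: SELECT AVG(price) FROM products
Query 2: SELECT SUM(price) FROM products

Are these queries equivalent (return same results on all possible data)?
No, not equivalent

Query 1 returns: [(1365.16,)]
Query 2 returns: [(9556.12,)]

Reason: AVG vs SUM give different aggregate values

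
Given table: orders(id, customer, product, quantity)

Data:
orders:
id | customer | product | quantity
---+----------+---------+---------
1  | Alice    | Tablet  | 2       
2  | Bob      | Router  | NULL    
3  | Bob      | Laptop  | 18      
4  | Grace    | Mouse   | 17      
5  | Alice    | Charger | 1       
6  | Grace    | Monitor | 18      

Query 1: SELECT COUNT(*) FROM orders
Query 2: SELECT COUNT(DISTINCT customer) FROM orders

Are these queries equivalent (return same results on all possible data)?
No, not equivalent

Query 1 returns: [(6,)]
Query 2 returns: [(3,)]

Reason: COUNT(*) counts rows, COUNT(DISTINCT customer) counts unique customers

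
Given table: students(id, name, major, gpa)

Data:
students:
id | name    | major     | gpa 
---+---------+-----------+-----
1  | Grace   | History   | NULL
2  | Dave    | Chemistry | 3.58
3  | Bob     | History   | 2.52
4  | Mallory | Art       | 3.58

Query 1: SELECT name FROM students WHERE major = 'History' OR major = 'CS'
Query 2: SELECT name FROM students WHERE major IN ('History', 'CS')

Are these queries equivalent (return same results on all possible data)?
Yes, equivalent

Both queries return: [('Bob',), ('Grace',)]

Reason: OR vs IN are equivalent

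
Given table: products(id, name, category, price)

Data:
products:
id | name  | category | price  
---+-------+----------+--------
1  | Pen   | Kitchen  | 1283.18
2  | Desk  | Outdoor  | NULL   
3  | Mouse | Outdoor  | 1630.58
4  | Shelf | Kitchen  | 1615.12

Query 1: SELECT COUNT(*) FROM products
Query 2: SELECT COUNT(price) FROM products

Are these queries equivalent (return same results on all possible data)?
No, not equivalent

Query 1 returns: [(4,)]
Query 2 returns: [(3,)]

Reason: COUNT(*) includes NULLs, COUNT(column) excludes them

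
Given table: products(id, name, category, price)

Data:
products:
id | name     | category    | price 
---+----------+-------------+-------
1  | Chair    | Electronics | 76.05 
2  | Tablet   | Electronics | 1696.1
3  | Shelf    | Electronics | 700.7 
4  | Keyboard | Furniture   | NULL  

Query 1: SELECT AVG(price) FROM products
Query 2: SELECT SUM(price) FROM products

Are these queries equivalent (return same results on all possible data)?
No, not equivalent

Query 1 returns: [(824.2833333333333,)]
Query 2 returns: [(2472.85,)]

Reason: AVG vs SUM give different aggregate values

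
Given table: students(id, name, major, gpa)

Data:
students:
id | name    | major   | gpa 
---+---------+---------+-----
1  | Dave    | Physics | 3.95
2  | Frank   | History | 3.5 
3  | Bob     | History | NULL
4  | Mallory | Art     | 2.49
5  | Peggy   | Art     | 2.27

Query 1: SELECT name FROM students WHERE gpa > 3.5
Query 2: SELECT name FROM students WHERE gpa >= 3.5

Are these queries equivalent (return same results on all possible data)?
No, not equivalent

Query 1 returns: [('Dave',)]
Query 2 returns: [('Dave',), ('Frank',)]

Reason: > vs >= gives different results when gpa = 3.5 exists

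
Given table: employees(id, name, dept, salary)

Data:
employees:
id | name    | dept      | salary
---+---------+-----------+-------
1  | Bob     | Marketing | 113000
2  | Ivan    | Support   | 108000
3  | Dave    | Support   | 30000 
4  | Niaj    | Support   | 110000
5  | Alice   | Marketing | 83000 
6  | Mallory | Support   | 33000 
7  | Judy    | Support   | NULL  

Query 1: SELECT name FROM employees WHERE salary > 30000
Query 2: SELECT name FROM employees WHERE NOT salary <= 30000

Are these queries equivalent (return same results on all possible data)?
Yes, equivalent

Both queries return: [('Alice',), ('Bob',), ('Ivan',), ('Mallory',), ('Niaj',)]

Reason: Both filter salary > 30000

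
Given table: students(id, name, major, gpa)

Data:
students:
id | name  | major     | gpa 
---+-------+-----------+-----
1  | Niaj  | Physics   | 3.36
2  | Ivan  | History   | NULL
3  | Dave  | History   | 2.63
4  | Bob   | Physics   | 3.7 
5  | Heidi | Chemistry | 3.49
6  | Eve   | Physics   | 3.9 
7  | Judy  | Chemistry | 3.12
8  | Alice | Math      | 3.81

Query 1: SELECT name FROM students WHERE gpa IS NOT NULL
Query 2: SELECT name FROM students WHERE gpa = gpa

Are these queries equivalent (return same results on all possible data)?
Yes, equivalent

Both queries return: [('Alice',), ('Bob',), ('Dave',), ('Eve',), ('Heidi',), ('Judy',), ('Niaj',)]

Reason: IS NOT NULL vs self-equality (both exclude NULLs)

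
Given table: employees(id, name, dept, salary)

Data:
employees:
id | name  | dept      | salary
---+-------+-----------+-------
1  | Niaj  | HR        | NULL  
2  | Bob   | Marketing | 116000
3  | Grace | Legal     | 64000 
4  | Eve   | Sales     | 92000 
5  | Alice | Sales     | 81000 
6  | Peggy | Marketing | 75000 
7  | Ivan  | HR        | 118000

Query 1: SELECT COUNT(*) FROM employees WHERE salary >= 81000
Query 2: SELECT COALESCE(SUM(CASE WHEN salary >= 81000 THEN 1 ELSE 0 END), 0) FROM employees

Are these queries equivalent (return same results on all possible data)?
Yes, equivalent

Both queries return: [(4,)]

Reason: COUNT with WHERE vs conditional SUM (COALESCE handles empty-table NULL)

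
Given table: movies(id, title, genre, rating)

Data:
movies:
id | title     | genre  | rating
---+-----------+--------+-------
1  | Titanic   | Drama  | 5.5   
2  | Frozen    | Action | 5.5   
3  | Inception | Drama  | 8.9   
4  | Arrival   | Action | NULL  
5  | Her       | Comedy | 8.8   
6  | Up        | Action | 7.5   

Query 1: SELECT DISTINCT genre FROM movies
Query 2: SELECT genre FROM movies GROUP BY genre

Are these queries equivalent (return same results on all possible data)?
Yes, equivalent

Both queries return: [('Action',), ('Comedy',), ('Drama',)]

Reason: Both get unique genres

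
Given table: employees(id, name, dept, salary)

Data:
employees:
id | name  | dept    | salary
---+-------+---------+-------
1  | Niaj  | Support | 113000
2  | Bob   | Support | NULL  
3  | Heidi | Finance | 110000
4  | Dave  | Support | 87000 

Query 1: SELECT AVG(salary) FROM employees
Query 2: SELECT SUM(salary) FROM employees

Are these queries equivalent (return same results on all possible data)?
No, not equivalent

Query 1 returns: [(103333.33333333333,)]
Query 2 returns: [(310000,)]

Reason: AVG vs SUM give different aggregate values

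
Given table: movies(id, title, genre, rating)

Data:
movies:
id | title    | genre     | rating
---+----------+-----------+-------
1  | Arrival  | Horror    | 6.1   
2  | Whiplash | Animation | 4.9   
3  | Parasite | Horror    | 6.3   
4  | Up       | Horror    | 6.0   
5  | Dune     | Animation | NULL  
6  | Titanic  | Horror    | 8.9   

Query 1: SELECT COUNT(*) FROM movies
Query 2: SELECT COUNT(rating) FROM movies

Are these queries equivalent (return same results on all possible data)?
No, not equivalent

Query 1 returns: [(6,)]
Query 2 returns: [(5,)]

Reason: COUNT(*) includes NULLs, COUNT(column) excludes them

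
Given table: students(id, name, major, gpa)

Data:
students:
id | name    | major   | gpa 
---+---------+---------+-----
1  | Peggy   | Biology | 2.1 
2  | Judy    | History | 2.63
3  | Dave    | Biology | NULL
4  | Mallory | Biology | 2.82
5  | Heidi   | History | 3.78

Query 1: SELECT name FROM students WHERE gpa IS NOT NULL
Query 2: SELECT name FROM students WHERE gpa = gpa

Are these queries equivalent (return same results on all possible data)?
Yes, equivalent

Both queries return: [('Heidi',), ('Judy',), ('Mallory',), ('Peggy',)]

Reason: IS NOT NULL vs self-equality (both exclude NULLs)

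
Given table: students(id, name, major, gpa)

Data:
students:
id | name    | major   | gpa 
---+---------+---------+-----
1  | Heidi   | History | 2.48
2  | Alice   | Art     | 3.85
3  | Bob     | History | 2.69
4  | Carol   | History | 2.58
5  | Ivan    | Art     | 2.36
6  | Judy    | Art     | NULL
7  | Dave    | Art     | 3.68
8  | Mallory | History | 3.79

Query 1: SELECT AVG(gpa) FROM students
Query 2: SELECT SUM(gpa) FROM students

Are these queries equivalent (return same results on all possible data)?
No, not equivalent

Query 1 returns: [(3.0614285714285714,)]
Query 2 returns: [(21.43,)]

Reason: AVG vs SUM give different aggregate values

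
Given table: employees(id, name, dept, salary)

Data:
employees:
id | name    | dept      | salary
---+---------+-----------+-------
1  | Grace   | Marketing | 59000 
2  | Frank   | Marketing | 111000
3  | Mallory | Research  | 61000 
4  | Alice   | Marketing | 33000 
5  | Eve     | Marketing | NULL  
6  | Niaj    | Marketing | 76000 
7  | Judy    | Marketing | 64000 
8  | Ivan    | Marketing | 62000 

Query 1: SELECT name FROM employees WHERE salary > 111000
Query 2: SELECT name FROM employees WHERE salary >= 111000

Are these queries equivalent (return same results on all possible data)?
No, not equivalent

Query 1 returns: []
Query 2 returns: [('Frank',)]

Reason: > vs >= gives different results when salary = 111000 exists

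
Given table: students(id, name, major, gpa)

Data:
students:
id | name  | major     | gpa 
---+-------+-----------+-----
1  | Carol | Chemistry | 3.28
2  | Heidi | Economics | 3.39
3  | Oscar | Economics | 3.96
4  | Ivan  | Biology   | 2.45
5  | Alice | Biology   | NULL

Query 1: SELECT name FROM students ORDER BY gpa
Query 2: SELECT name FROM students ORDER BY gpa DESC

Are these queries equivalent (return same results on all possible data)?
No, not equivalent

Query 1 returns: [('Alice',), ('Ivan',), ('Carol',), ('Heidi',), ('Oscar',)]
Query 2 returns: [('Oscar',), ('Heidi',), ('Carol',), ('Ivan',), ('Alice',)]

Reason: ASC vs DESC gives opposite ordering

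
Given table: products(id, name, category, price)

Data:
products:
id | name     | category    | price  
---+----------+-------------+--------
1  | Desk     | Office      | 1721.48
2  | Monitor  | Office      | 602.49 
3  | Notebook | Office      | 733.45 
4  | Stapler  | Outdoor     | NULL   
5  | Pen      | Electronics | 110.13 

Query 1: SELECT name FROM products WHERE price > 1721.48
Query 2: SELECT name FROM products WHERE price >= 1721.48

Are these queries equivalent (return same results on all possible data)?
No, not equivalent

Query 1 returns: []
Query 2 returns: [('Desk',)]

Reason: > vs >= gives different results when price = 1721.48 exists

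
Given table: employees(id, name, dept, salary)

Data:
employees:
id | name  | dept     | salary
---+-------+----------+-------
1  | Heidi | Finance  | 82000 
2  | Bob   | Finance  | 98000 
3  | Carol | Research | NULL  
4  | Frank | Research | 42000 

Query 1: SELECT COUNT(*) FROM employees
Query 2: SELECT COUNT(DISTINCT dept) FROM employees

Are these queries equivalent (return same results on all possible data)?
No, not equivalent

Query 1 returns: [(4,)]
Query 2 returns: [(2,)]

Reason: COUNT(*) counts rows, COUNT(DISTINCT dept) counts unique depts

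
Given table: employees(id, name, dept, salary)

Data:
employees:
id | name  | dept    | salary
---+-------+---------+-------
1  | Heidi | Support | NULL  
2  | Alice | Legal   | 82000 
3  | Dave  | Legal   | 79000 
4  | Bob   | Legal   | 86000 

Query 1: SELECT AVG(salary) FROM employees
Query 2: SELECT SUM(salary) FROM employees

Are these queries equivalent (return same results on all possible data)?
No, not equivalent

Query 1 returns: [(82333.33333333333,)]
Query 2 returns: [(247000,)]

Reason: AVG vs SUM give different aggregate values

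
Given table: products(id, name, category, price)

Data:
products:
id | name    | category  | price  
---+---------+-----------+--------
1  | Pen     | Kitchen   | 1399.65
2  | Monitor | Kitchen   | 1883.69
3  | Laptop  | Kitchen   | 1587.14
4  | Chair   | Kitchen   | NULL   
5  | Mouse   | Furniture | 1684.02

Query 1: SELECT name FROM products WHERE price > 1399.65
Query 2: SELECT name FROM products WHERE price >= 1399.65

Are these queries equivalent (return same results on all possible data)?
No, not equivalent

Query 1 returns: [('Monitor',), ('Laptop',), ('Mouse',)]
Query 2 returns: [('Pen',), ('Monitor',), ('Laptop',), ('Mouse',)]

Reason: > vs >= gives different results when price = 1399.65 exists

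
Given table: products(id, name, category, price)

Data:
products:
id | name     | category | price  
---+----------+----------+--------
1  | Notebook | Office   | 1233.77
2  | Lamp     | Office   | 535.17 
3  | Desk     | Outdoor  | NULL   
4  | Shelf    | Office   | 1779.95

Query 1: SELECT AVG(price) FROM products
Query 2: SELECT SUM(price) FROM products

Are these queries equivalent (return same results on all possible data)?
No, not equivalent

Query 1 returns: [(1182.9633333333334,)]
Query 2 returns: [(3548.89,)]

Reason: AVG vs SUM give different aggregate values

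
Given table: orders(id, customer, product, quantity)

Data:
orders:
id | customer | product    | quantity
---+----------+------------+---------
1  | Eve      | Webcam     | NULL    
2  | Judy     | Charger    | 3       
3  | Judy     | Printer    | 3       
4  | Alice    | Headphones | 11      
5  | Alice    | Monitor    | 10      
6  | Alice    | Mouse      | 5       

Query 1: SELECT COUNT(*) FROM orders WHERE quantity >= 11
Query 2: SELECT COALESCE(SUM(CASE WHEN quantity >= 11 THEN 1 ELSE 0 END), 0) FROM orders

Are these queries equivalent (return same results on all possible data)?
Yes, equivalent

Both queries return: [(1,)]

Reason: COUNT with WHERE vs conditional SUM (COALESCE handles empty-table NULL)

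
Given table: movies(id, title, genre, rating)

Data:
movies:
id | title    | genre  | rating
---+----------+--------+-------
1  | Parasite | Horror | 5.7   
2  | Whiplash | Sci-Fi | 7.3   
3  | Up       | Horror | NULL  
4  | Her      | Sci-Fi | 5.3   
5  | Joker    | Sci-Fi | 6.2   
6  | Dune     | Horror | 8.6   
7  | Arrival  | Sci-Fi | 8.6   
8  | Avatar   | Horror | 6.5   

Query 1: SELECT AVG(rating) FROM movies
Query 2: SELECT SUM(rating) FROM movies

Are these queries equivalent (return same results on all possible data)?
No, not equivalent

Query 1 returns: [(6.885714285714286,)]
Query 2 returns: [(48.2,)]

Reason: AVG vs SUM give different aggregate values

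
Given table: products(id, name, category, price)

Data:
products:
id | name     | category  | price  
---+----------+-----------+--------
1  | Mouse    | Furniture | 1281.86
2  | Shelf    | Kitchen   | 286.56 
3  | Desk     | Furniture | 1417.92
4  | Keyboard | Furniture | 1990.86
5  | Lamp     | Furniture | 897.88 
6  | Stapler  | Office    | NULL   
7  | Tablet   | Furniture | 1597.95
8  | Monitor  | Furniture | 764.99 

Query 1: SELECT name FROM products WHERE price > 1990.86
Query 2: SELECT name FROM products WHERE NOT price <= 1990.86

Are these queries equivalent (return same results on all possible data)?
Yes, equivalent

Both queries return: []

Reason: Both filter price > 1990.86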